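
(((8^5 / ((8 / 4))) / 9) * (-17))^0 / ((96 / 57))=19 / 32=0.59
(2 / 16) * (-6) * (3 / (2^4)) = -9 / 64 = -0.14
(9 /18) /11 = 1 /22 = 0.05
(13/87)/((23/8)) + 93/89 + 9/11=3751640/1958979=1.92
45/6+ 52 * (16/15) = 62.97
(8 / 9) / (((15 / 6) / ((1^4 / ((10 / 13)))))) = 104 / 225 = 0.46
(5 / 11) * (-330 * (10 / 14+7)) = -1157.14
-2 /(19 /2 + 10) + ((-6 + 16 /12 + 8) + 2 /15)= 656 /195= 3.36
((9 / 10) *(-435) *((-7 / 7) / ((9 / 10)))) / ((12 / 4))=145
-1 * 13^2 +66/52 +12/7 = -30215/182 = -166.02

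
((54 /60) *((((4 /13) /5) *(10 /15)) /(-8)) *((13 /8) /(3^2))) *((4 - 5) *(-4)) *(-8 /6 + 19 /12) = -1 /1200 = -0.00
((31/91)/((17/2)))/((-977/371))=-0.02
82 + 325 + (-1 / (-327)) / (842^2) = 94355309797 / 231831228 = 407.00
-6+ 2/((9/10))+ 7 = 29/9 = 3.22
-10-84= -94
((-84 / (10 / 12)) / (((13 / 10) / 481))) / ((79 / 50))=-1864800 / 79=-23605.06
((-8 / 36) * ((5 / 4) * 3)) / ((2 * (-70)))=1 / 168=0.01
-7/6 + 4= 17/6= 2.83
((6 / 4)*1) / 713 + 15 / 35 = 4299 / 9982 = 0.43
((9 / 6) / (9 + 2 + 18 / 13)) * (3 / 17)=117 / 5474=0.02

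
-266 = -266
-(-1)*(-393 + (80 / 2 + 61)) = -292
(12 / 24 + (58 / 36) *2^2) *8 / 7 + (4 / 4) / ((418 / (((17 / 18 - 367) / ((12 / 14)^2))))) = 1162543 / 172368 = 6.74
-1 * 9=-9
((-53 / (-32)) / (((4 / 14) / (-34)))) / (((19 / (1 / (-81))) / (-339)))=-712691 / 16416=-43.41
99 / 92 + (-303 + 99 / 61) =-1685289 / 5612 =-300.30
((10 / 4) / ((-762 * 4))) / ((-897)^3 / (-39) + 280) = -5 / 112814325552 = -0.00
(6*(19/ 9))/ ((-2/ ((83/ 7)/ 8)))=-9.39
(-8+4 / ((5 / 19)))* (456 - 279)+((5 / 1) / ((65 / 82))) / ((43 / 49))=3582038 / 2795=1281.59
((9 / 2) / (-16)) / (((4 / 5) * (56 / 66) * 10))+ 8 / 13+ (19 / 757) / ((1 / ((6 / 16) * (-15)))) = 30527591 / 70540288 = 0.43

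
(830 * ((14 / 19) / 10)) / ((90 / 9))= 581 / 95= 6.12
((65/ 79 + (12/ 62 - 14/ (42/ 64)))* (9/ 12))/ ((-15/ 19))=19.30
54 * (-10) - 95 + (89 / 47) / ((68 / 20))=-506920 / 799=-634.44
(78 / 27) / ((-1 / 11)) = -286 / 9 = -31.78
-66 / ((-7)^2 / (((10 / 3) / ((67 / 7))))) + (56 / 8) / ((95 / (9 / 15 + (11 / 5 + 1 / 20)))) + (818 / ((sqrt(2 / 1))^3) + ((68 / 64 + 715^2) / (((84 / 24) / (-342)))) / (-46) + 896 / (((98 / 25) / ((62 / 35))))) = 409 *sqrt(2) / 2 + 16406038369953 / 15101800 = 1086652.31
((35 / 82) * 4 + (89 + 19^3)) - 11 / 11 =284897 / 41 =6948.71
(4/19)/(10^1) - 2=-188/95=-1.98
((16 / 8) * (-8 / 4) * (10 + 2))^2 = 2304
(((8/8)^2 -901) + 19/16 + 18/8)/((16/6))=-43035/128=-336.21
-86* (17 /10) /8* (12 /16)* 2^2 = -54.82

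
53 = 53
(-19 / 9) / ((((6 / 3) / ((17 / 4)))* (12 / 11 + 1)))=-3553 / 1656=-2.15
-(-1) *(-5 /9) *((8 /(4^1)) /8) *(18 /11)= -5 /22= -0.23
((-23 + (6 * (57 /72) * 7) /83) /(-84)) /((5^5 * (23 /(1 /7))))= 2501 /4677050000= 0.00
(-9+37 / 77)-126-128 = -20214 / 77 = -262.52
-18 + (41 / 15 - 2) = -259 / 15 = -17.27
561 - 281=280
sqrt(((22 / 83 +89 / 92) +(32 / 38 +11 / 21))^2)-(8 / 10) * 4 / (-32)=41106427 / 15233820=2.70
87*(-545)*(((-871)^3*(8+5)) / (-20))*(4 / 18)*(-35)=950364833177305 / 6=158394138862884.17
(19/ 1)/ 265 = 19/ 265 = 0.07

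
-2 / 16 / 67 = -1 / 536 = -0.00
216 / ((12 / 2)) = 36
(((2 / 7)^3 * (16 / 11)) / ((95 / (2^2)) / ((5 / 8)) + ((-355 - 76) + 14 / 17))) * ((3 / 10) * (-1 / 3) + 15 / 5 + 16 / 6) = -181696 / 377318865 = -0.00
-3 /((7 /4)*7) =-12 /49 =-0.24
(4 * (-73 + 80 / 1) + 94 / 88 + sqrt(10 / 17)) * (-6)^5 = -2486376 / 11 - 7776 * sqrt(170) / 17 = -231998.10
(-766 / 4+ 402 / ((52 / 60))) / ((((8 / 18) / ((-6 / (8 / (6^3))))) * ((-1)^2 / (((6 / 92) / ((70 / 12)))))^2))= -418125969 / 33697300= -12.41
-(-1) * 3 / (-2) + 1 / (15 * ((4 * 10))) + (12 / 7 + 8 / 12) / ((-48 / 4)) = -21379 / 12600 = -1.70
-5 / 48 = -0.10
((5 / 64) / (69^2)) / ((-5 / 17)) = -0.00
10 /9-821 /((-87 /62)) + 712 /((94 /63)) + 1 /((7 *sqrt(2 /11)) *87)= sqrt(22) /1218 + 13044520 /12267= 1063.39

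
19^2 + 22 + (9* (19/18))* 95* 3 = 6181/2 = 3090.50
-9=-9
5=5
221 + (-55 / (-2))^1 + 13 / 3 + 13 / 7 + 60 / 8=5506 / 21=262.19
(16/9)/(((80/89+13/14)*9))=19936/184437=0.11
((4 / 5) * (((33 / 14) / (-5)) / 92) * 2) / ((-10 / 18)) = 297 / 20125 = 0.01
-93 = -93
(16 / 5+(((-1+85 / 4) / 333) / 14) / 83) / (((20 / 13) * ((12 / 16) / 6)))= 35771593 / 2149700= 16.64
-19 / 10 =-1.90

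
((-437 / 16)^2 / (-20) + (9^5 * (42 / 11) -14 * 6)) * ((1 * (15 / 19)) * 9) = 342658766367 / 214016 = 1601089.48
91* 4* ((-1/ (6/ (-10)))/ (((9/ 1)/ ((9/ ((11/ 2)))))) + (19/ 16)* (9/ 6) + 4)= 584675/ 264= 2214.68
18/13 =1.38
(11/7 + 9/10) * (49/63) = 173/90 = 1.92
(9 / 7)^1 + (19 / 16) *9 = 1341 / 112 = 11.97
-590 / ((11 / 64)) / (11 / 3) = -113280 / 121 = -936.20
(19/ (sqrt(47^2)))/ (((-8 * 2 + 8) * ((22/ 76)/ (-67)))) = 24187/ 2068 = 11.70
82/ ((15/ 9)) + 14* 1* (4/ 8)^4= 2003/ 40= 50.08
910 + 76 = 986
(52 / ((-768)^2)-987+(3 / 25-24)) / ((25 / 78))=-48444600191 / 15360000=-3153.95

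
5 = 5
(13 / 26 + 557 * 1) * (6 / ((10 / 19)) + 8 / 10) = 13603 / 2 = 6801.50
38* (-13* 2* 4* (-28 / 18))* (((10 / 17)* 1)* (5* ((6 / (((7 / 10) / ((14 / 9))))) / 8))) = 13832000 / 459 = 30135.08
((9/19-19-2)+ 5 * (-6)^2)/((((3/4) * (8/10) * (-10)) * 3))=-505/57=-8.86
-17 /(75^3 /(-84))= 476 /140625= 0.00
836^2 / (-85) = -698896 / 85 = -8222.31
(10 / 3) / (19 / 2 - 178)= -20 / 1011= -0.02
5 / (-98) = -0.05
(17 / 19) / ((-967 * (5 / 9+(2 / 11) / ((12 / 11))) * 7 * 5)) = -306 / 8359715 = -0.00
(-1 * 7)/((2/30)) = -105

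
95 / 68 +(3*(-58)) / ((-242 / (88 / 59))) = 108983 / 44132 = 2.47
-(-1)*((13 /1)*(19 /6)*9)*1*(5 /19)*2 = 195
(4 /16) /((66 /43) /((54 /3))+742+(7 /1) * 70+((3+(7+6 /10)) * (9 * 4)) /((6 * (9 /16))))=645 /3470492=0.00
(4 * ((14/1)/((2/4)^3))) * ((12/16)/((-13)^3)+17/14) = 1194832/2197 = 543.85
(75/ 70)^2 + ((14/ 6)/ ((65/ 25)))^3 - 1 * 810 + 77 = -8500491817/ 11626524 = -731.13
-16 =-16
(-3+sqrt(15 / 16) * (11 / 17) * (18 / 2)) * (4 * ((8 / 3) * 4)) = 112.58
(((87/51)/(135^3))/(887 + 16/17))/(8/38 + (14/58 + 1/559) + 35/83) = 741377663/831138074630173125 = 0.00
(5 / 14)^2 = 25 / 196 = 0.13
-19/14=-1.36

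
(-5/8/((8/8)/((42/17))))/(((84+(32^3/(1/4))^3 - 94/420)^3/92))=-22365315000/1797612759972586282060078054666113955165441603581261689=-0.00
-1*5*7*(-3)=105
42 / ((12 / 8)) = 28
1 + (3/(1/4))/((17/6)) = 89/17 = 5.24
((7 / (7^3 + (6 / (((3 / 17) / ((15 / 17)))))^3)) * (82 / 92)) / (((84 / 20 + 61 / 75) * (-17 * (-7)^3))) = 3075 / 393946131824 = 0.00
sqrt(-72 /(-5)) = 6*sqrt(10) /5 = 3.79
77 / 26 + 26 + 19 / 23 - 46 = -9695 / 598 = -16.21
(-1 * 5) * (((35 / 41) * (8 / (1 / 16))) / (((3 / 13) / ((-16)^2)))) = -74547200 / 123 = -606074.80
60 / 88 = 15 / 22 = 0.68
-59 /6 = -9.83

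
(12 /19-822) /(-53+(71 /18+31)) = 280908 /6175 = 45.49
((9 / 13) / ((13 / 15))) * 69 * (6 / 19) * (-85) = -4750650 / 3211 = -1479.49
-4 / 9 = -0.44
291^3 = 24642171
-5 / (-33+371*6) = -5 / 2193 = -0.00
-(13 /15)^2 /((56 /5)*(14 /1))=-169 /35280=-0.00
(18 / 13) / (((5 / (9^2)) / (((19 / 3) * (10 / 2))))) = 9234 / 13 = 710.31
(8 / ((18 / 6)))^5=32768 / 243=134.85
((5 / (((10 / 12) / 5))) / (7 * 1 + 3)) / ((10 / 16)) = 24 / 5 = 4.80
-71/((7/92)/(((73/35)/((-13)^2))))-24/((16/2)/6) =-1222126/41405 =-29.52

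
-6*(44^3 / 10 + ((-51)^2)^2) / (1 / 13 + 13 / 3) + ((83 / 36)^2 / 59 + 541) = -151490216067673 / 16439760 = -9214867.86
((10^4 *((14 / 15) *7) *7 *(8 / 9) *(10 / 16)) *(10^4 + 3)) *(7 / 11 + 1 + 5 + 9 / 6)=6141541910000 / 297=20678592289.56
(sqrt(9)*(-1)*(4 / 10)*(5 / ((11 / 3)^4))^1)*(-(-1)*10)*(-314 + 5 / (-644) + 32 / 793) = 194813883675 / 1869260393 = 104.22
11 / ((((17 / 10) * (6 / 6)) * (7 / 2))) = 220 / 119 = 1.85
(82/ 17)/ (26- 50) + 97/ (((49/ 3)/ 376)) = 2232.78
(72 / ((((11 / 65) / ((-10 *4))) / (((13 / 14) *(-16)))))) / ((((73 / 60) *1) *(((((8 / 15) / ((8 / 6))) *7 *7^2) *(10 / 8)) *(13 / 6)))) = 1078272000 / 1928003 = 559.27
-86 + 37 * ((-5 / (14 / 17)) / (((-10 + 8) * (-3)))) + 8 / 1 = -9697 / 84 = -115.44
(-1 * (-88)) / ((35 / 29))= 2552 / 35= 72.91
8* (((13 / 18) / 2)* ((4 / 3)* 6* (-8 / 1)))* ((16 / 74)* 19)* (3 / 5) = -252928 / 555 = -455.73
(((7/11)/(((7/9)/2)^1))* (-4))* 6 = -432/11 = -39.27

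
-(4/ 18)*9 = -2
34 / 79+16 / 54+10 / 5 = 5816 / 2133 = 2.73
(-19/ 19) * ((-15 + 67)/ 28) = -13/ 7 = -1.86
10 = 10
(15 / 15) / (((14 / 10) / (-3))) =-15 / 7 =-2.14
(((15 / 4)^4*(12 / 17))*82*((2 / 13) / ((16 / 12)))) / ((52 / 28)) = 130764375 / 183872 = 711.17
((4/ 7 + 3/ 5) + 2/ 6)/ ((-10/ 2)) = -158/ 525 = -0.30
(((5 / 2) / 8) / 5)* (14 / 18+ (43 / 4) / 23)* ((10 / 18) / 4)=5155 / 476928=0.01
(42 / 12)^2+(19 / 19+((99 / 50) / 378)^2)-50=-162067379 / 4410000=-36.75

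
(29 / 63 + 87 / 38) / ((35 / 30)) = 6583 / 2793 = 2.36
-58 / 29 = -2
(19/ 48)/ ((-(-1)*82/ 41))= 19/ 96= 0.20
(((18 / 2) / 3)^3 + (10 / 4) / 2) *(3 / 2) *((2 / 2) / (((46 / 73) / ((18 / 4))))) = 222723 / 736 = 302.61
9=9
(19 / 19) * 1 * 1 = 1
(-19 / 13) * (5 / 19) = -5 / 13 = -0.38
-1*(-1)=1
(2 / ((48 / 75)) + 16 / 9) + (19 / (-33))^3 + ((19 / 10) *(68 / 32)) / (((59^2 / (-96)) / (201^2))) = -22486536181363 / 5003867880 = -4493.83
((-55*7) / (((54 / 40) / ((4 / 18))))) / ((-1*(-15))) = -3080 / 729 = -4.22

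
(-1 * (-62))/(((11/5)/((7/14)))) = 155/11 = 14.09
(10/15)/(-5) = -2/15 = -0.13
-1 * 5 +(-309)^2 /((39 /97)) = 3087154 /13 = 237473.38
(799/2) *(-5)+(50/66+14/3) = -131477/66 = -1992.08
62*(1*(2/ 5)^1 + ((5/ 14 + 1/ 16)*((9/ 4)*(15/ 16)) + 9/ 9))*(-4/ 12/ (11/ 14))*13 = -33006103/ 42240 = -781.39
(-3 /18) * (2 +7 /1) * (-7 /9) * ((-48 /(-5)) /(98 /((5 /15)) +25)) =56 /1595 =0.04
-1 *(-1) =1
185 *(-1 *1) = -185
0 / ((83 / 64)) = 0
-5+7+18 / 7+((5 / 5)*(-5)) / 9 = 253 / 63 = 4.02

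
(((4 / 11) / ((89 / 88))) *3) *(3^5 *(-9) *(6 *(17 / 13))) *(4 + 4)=-171320832 / 1157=-148073.32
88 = 88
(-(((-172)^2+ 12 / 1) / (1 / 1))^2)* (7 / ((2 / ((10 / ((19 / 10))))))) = -306573125600 / 19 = -16135427663.16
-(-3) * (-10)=-30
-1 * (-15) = 15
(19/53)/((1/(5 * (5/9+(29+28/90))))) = 8512/159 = 53.53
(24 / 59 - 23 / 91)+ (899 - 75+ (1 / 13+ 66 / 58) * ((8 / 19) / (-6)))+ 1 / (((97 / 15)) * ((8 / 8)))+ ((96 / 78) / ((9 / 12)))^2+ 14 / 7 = 27830007445852 / 33573962331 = 828.92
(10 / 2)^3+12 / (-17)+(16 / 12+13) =138.63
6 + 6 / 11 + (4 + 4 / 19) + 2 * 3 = 3502 / 209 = 16.76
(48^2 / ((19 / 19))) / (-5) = -460.80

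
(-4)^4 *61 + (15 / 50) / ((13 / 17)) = 2030131 / 130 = 15616.39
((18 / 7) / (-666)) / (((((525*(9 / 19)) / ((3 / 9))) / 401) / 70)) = -15238 / 104895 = -0.15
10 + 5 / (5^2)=51 / 5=10.20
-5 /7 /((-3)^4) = -5 /567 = -0.01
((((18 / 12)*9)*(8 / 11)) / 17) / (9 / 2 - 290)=-216 / 106777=-0.00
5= 5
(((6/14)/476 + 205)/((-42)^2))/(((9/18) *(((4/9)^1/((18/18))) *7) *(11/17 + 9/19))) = 12978197/194692288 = 0.07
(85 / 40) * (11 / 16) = 187 / 128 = 1.46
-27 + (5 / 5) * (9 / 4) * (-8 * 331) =-5985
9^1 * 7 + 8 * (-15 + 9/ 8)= -48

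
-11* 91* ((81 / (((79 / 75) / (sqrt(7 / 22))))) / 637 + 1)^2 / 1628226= -0.00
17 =17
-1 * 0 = 0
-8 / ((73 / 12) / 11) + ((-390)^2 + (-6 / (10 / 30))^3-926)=10608910 / 73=145327.53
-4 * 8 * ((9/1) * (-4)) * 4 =4608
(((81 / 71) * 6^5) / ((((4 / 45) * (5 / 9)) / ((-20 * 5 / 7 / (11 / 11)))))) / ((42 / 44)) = -9353361600 / 3479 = -2688520.15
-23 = -23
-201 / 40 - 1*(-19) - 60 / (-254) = 72193 / 5080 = 14.21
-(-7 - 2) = 9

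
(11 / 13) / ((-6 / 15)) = -55 / 26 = -2.12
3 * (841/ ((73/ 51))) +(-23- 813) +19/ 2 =136677/ 146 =936.14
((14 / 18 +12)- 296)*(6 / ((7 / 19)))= -96862 / 21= -4612.48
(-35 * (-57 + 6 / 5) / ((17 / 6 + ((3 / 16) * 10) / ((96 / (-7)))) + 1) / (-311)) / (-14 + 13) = 1499904 / 882929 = 1.70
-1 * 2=-2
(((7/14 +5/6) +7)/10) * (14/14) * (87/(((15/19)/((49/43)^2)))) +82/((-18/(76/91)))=349642655/3028662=115.44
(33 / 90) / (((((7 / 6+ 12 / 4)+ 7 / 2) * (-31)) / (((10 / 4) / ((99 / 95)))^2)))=-45125 / 5082264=-0.01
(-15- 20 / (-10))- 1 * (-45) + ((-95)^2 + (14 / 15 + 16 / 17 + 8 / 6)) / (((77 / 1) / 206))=474880078 / 19635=24185.39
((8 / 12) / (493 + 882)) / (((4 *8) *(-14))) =-1 / 924000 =-0.00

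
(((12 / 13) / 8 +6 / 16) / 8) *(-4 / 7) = -51 / 1456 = -0.04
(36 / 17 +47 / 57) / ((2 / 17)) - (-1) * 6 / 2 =28.01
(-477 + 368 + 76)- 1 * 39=-72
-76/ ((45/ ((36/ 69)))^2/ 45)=-1216/ 2645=-0.46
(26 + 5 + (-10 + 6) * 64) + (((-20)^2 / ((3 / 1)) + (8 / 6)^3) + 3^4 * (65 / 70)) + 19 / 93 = -162619 / 11718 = -13.88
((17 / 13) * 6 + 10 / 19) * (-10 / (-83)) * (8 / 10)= 0.81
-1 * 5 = -5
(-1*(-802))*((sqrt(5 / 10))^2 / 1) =401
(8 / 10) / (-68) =-1 / 85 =-0.01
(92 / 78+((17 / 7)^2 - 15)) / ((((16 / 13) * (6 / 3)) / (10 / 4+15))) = -18925 / 336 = -56.32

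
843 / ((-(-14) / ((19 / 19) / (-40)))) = -843 / 560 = -1.51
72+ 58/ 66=72.88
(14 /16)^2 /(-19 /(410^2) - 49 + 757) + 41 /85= 78248730461 /161860102160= 0.48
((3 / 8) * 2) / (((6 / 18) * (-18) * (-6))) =1 / 48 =0.02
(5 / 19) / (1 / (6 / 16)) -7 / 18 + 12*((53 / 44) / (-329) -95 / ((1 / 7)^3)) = -1935860342095 / 4950792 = -391020.33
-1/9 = -0.11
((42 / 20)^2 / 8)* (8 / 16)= 441 / 1600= 0.28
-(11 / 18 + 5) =-101 / 18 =-5.61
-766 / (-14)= 383 / 7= 54.71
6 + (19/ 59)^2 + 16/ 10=134083/ 17405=7.70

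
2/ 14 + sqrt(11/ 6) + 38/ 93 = 359/ 651 + sqrt(66)/ 6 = 1.91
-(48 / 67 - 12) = 756 / 67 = 11.28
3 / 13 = 0.23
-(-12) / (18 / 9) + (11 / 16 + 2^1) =139 / 16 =8.69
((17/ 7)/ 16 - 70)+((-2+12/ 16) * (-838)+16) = 111289/ 112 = 993.65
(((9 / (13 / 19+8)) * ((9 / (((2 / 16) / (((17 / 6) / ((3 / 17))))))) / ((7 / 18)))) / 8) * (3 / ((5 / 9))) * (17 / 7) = 68049963 / 13475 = 5050.09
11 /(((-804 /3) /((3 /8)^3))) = -297 /137216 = -0.00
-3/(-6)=1/2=0.50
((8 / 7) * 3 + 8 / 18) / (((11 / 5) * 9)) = 1220 / 6237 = 0.20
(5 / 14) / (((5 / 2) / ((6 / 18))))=1 / 21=0.05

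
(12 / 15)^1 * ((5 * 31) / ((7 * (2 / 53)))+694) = 35862 / 35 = 1024.63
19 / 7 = 2.71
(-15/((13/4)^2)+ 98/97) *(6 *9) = -22.13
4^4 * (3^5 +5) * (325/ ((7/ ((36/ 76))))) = 1396258.65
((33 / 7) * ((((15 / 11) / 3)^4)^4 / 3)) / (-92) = -152587890625 / 2690147821103679244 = -0.00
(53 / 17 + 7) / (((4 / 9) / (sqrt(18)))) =1161*sqrt(2) / 17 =96.58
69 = 69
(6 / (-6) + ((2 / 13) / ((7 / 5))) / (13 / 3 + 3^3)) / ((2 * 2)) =-2131 / 8554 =-0.25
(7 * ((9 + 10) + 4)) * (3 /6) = 161 /2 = 80.50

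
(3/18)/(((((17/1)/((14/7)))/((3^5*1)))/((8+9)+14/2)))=1944/17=114.35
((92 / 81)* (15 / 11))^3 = 97336000 / 26198073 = 3.72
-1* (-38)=38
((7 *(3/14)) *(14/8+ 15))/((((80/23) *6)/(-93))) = -143313/1280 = -111.96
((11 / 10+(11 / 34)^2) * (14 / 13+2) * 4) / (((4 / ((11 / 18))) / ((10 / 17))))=255310 / 191607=1.33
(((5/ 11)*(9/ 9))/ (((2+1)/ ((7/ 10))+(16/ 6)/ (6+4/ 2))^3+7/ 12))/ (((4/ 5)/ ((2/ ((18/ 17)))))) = 437325/ 40395311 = 0.01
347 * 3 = 1041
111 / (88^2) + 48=371823 / 7744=48.01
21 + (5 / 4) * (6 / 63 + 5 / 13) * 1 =23587 / 1092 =21.60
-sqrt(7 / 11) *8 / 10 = -4 *sqrt(77) / 55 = -0.64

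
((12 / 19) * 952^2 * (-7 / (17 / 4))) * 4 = -71651328 / 19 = -3771122.53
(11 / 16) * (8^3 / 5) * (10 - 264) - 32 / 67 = -5990496 / 335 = -17882.08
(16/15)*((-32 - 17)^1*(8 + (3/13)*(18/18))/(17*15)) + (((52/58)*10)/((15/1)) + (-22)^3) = -15356253052/1442025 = -10649.09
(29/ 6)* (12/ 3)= 58/ 3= 19.33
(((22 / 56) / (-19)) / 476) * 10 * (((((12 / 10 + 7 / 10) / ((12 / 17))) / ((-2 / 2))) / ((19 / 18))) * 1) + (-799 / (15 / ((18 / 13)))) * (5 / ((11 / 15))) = -2142338001 / 4260256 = -502.87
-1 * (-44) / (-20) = -11 / 5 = -2.20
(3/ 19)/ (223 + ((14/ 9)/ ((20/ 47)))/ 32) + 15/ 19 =9647175/ 12208811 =0.79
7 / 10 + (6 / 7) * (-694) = -41591 / 70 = -594.16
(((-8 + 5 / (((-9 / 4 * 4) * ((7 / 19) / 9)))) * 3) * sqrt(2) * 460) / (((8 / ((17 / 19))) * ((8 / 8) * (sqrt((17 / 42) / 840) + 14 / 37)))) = -1156046396400 * sqrt(2) / 130940533 + 7274441610 * sqrt(170) / 130940533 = -11761.44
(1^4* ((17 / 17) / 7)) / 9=1 / 63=0.02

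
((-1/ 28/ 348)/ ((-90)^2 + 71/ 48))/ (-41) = 1/ 3236573333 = 0.00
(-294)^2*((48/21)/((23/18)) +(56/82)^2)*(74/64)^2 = 161213151141/618608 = 260606.31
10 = 10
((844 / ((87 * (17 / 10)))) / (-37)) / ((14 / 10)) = -42200 / 383061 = -0.11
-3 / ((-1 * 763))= 3 / 763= 0.00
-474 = -474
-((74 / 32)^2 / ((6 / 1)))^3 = -2565726409 / 3623878656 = -0.71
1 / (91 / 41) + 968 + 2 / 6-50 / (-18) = 795709 / 819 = 971.56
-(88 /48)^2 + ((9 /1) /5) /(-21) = -4343 /1260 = -3.45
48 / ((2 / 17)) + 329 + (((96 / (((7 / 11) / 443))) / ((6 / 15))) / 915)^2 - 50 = 6204269047 / 182329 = 34027.88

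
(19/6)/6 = 19/36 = 0.53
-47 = -47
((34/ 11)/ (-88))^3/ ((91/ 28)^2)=-4913/ 1197575236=-0.00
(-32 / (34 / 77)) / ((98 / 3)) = -264 / 119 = -2.22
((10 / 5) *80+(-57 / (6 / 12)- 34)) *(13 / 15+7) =472 / 5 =94.40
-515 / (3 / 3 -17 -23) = 515 / 39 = 13.21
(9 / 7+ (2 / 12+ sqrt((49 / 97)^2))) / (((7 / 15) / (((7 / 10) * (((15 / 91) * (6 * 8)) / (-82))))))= -717750 / 2533349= -0.28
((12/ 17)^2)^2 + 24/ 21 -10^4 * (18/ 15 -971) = 5669907419320/ 584647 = 9698001.39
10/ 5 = 2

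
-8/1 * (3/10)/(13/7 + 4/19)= -1596/1375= -1.16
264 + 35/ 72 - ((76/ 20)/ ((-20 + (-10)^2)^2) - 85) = 100651829/ 288000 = 349.49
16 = 16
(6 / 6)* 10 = 10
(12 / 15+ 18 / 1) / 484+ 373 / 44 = 20609 / 2420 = 8.52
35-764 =-729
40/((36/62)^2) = 9610/81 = 118.64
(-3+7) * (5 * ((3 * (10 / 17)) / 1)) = 35.29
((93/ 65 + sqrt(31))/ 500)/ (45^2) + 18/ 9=sqrt(31)/ 1012500 + 43875031/ 21937500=2.00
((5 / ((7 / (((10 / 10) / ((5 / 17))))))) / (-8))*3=-51 / 56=-0.91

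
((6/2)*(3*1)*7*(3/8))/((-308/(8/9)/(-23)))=69/44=1.57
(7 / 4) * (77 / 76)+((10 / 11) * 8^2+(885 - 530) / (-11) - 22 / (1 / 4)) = -201703 / 3344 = -60.32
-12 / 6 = -2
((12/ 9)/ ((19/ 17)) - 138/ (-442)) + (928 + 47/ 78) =7811045/ 8398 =930.11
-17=-17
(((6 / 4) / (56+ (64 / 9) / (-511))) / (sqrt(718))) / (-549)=-0.00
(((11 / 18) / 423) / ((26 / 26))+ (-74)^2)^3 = 72481851664293047046875 / 441406391544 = 164206620141.49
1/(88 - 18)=1/70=0.01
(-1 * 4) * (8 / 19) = -32 / 19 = -1.68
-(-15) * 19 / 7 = 285 / 7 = 40.71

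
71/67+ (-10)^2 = 6771/67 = 101.06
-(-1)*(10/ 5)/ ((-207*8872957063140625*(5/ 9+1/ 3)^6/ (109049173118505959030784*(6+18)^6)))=-9388418661026051910471178518528/ 204078012452234375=-46004067504447.42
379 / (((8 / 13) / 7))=34489 / 8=4311.12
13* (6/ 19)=78/ 19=4.11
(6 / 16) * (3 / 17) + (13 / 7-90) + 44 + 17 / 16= -81899 / 1904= -43.01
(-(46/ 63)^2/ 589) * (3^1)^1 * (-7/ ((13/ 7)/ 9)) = 0.09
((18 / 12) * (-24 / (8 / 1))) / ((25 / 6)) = -27 / 25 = -1.08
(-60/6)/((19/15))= -150/19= -7.89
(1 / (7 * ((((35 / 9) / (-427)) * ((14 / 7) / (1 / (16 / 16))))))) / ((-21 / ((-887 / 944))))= -162321 / 462560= -0.35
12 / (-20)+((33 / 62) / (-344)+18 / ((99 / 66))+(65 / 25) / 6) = 757045 / 63984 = 11.83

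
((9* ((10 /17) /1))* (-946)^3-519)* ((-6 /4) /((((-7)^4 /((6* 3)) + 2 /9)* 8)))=2057215240701 /327080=6289639.36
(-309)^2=95481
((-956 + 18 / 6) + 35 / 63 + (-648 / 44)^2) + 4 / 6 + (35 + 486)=-232921 / 1089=-213.89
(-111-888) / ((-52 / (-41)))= -40959 / 52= -787.67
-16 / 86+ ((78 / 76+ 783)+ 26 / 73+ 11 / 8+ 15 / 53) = 19872517651 / 25287784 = 785.85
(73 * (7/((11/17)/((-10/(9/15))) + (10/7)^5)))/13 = 7300120450/1097789797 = 6.65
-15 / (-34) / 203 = 15 / 6902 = 0.00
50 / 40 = 5 / 4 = 1.25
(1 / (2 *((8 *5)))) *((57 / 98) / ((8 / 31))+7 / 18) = 18647 / 564480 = 0.03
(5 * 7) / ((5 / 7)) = 49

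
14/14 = 1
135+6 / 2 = 138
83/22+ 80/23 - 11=-1897/506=-3.75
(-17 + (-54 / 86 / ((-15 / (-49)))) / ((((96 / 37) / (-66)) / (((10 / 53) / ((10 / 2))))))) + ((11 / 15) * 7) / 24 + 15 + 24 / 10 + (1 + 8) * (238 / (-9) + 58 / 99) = -1038508469 / 4512420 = -230.14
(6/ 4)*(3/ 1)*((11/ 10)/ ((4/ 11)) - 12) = -3231/ 80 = -40.39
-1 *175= -175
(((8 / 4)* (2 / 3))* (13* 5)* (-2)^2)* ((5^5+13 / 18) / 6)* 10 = 146283800 / 81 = 1805972.84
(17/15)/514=17/7710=0.00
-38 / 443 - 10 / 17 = -5076 / 7531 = -0.67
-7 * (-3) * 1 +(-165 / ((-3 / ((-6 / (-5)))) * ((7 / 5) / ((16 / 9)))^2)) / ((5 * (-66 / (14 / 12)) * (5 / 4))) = 35209 / 1701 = 20.70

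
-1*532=-532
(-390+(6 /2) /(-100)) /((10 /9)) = -351027 /1000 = -351.03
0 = 0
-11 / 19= -0.58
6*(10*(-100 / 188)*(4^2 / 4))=-6000 / 47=-127.66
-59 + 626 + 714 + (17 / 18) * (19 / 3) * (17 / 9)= 628057 / 486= 1292.30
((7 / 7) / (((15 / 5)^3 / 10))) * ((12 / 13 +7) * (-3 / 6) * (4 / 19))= -2060 / 6669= -0.31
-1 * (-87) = 87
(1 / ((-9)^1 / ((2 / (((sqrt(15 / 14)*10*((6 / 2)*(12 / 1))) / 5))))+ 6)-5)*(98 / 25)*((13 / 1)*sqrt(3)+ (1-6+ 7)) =-417806389*sqrt(3) / 1639725-64277906 / 1639725-17199*sqrt(70) / 546575-882*sqrt(210) / 546575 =-480.82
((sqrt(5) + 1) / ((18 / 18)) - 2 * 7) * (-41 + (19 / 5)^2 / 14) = 181857 / 350 - 13989 * sqrt(5) / 350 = 430.22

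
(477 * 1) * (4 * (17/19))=32436/19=1707.16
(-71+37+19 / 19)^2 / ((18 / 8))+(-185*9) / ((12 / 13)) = -5279 / 4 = -1319.75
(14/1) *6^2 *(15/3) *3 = 7560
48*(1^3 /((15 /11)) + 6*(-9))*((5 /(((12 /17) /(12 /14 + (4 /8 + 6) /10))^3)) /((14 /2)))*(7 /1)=-36875754019397 /296352000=-124432.28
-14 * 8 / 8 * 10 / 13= -140 / 13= -10.77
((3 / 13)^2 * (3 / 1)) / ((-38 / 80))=-1080 / 3211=-0.34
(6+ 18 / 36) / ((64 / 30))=195 / 64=3.05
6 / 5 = 1.20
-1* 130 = -130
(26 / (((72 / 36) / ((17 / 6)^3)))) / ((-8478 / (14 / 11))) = -447083 / 10071864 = -0.04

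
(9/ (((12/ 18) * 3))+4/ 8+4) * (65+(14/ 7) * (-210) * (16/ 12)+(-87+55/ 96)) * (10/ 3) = -279085/ 16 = -17442.81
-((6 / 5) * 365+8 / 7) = -3074 / 7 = -439.14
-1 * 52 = -52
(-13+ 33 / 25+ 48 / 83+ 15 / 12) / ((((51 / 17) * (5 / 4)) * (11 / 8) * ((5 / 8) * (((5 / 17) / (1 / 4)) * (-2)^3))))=2780146 / 8559375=0.32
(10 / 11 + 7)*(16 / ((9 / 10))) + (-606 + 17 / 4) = -60871 / 132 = -461.14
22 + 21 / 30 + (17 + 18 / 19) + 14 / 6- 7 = 20509 / 570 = 35.98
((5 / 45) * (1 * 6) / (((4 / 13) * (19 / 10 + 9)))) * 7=455 / 327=1.39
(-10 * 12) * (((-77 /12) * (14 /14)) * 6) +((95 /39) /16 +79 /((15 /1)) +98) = 14737067 /3120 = 4723.42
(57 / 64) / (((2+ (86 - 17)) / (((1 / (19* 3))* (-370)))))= -185 / 2272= -0.08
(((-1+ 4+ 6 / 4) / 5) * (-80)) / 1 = -72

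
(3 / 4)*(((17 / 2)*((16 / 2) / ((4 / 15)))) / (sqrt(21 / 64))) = 510*sqrt(21) / 7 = 333.87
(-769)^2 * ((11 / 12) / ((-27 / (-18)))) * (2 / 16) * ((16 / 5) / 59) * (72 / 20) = 13009942 / 1475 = 8820.30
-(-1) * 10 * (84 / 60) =14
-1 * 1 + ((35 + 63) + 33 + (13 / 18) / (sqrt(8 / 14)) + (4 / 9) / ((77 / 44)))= 13 * sqrt(7) / 36 + 8206 / 63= 131.21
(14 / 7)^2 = 4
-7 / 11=-0.64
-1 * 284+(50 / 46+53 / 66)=-428243 / 1518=-282.11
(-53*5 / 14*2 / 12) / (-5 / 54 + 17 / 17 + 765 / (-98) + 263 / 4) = -16695 / 311441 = -0.05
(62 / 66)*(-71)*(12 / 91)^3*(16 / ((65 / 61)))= -1237349376 / 538803265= -2.30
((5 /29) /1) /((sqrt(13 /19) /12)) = 60 * sqrt(247) /377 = 2.50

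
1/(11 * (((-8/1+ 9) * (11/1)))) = 0.01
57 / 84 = 19 / 28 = 0.68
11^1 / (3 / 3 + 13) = 11 / 14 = 0.79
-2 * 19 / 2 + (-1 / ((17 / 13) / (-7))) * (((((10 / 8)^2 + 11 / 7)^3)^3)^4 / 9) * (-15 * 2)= -926506124934941886345960350726564370405883107657471868251062036347795656164610017439189445867 / 71807482627585975472083865540080504948841848699001490307095727369458024448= -12902640379973576253.72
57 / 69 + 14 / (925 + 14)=18163 / 21597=0.84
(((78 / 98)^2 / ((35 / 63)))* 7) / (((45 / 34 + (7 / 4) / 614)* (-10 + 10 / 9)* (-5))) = 0.14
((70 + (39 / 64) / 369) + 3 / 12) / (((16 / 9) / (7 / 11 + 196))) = 3588553269 / 461824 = 7770.39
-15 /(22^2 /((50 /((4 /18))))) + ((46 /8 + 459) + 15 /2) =112597 /242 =465.28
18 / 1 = 18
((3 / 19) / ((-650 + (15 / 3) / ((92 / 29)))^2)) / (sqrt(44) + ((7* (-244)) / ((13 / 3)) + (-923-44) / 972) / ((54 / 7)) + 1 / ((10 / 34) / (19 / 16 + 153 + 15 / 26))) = 0.00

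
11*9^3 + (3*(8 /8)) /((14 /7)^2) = 32079 /4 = 8019.75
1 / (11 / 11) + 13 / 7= 20 / 7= 2.86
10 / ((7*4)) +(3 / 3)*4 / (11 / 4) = 1.81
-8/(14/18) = -10.29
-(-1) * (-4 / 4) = -1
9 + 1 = 10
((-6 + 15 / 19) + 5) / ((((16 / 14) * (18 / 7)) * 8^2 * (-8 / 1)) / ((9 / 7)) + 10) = 14 / 77159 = 0.00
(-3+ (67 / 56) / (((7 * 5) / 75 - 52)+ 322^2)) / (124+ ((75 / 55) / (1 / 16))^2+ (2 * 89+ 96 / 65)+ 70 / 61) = -115052321735 / 29938935339488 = -0.00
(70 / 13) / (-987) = -0.01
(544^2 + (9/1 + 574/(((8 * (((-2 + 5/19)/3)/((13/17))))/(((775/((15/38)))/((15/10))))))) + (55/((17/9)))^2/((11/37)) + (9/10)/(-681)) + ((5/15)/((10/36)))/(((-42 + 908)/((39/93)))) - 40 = 152310630468533957/871783178310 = 174711.60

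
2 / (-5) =-2 / 5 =-0.40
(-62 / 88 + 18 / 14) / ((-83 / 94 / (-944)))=621.33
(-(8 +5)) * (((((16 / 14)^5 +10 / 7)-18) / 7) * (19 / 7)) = 60699756 / 823543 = 73.71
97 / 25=3.88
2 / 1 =2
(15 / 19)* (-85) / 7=-9.59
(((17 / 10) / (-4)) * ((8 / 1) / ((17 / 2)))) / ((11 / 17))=-34 / 55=-0.62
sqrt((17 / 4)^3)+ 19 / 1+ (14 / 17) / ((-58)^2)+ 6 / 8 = 17 * sqrt(17) / 8+ 1129477 / 57188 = 28.51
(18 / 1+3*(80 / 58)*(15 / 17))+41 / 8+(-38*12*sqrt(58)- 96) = -456*sqrt(58)- 273019 / 3944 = -3542.02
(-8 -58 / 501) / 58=-2033 / 14529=-0.14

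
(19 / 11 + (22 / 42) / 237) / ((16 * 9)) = 23671 / 1970892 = 0.01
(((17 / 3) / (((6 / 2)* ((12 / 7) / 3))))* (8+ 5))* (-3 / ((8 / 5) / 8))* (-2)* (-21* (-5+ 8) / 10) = -32487 / 4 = -8121.75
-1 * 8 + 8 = 0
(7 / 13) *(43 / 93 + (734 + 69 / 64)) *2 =30645559 / 38688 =792.12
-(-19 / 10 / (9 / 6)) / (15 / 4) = 76 / 225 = 0.34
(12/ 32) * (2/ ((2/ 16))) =6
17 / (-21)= -17 / 21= -0.81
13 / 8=1.62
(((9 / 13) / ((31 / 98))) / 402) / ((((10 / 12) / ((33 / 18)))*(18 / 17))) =9163 / 810030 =0.01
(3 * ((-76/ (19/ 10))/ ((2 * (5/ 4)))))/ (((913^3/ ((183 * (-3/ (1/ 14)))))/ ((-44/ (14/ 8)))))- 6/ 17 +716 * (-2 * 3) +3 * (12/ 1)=-5010896012190/ 1176165859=-4260.37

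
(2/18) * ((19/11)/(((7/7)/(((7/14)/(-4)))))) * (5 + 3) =-19/99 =-0.19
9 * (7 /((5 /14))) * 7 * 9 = 55566 /5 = 11113.20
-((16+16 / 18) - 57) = 361 / 9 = 40.11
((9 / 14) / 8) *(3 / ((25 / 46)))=621 / 1400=0.44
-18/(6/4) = -12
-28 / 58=-14 / 29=-0.48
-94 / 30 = -47 / 15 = -3.13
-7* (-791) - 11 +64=5590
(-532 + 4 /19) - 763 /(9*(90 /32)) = -4324072 /7695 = -561.93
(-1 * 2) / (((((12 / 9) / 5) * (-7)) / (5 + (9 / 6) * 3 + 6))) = 465 / 28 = 16.61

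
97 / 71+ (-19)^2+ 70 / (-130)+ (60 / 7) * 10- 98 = 2258391 / 6461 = 349.54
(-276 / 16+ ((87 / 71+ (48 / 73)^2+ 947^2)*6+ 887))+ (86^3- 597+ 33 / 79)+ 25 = 719427286565851 / 119561444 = 6017218.11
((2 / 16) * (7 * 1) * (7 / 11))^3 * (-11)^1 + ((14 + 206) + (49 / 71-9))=922785481 / 4398592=209.79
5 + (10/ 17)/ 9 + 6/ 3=7.07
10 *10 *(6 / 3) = 200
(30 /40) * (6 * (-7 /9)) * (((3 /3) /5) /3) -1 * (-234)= 7013 /30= 233.77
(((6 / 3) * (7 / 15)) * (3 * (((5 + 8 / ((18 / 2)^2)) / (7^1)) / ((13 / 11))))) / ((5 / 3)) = 1.04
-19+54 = 35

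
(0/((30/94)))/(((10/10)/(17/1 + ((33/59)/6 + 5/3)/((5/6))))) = 0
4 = 4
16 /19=0.84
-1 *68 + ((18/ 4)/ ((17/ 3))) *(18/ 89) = -102641/ 1513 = -67.84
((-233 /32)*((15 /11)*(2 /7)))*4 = -3495 /308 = -11.35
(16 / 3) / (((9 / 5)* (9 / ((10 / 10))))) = 80 / 243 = 0.33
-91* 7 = -637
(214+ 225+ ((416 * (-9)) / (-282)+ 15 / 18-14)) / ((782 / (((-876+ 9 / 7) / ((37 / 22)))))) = -2780084879 / 9519286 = -292.05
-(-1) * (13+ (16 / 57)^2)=42493 / 3249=13.08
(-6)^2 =36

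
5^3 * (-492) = -61500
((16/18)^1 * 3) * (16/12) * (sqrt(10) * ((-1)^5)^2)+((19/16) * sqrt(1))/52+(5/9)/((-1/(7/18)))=-13021/67392+32 * sqrt(10)/9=11.05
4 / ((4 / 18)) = 18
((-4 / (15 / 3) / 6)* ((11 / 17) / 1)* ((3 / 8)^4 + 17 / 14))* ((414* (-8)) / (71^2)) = 26855697 / 383922560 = 0.07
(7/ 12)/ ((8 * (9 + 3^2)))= 0.00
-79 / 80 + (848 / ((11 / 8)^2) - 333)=1108761 / 9680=114.54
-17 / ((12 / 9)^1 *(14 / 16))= -102 / 7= -14.57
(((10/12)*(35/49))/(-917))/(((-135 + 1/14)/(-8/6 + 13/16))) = -625/249438672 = -0.00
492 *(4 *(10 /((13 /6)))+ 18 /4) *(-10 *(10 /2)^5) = -4589437500 /13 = -353033653.85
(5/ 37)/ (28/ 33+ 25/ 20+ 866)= 660/ 4239793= 0.00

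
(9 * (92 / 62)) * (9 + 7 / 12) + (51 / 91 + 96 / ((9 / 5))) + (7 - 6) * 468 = 10999829 / 16926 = 649.88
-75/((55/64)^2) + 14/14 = -12167/121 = -100.55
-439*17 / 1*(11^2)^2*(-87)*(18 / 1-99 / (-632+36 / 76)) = 2071032501510423 / 11999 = 172600425161.30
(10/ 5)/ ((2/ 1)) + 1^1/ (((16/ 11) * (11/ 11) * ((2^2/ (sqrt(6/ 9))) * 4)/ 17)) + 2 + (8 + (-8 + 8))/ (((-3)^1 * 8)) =187 * sqrt(6)/ 768 + 8/ 3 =3.26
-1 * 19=-19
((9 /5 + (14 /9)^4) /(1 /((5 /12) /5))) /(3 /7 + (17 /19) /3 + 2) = 33400157 /142767360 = 0.23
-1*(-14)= 14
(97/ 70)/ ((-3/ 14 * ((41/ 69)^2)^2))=-732903579/ 14128805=-51.87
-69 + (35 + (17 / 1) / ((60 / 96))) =-34 / 5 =-6.80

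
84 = 84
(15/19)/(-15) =-1/19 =-0.05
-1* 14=-14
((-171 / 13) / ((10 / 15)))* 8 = -2052 / 13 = -157.85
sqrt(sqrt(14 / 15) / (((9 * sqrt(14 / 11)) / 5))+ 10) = 3.24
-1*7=-7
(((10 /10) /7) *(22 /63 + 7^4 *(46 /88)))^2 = 32164.75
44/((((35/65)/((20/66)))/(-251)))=-130520/21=-6215.24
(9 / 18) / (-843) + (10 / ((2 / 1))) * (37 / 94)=77954 / 39621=1.97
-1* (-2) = 2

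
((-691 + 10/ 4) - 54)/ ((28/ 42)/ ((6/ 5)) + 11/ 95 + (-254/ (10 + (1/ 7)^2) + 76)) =-623410425/ 43091368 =-14.47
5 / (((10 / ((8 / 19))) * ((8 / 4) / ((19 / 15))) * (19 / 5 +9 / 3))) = 1 / 51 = 0.02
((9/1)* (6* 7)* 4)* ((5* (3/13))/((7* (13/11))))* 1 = 35640/169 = 210.89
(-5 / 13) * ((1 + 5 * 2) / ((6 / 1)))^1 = -55 / 78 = -0.71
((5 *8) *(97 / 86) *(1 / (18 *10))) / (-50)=-97 / 19350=-0.01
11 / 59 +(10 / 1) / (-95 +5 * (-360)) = 4051 / 22361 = 0.18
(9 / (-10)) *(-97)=873 / 10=87.30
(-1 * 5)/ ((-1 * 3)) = 5/ 3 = 1.67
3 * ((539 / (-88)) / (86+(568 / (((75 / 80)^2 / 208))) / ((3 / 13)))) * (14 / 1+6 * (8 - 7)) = -70875 / 112354652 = -0.00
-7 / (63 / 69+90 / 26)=-2093 / 1308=-1.60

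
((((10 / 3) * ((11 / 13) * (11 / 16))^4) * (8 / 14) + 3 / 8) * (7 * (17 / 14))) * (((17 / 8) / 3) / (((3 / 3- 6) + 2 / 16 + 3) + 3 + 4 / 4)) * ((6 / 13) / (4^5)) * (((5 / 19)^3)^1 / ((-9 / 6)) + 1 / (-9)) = -0.00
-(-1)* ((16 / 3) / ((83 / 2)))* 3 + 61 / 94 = 8071 / 7802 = 1.03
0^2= 0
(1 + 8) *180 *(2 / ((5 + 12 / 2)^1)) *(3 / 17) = 9720 / 187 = 51.98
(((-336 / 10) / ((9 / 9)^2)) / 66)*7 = -196 / 55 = -3.56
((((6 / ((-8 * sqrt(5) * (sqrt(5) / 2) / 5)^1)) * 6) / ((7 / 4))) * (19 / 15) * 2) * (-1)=456 / 35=13.03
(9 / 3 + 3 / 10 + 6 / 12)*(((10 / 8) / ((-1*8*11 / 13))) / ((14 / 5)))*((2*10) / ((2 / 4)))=-6175 / 616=-10.02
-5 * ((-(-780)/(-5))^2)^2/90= -32902272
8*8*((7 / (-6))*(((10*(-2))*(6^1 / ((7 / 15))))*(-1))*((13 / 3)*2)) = -166400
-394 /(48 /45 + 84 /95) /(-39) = 18715 /3614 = 5.18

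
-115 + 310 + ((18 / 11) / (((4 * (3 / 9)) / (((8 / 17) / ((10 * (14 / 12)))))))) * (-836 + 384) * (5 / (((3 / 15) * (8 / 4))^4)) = -5465370 / 1309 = -4175.23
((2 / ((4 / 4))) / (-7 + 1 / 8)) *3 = -48 / 55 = -0.87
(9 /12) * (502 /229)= 753 /458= 1.64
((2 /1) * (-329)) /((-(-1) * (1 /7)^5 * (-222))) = 5529503 /111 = 49815.34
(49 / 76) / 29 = 49 / 2204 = 0.02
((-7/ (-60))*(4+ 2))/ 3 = 7/ 30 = 0.23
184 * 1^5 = 184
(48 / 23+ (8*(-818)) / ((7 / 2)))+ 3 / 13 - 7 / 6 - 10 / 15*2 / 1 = -7827387 / 4186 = -1869.90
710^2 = 504100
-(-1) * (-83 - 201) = -284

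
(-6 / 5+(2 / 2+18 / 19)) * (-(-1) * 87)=6177 / 95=65.02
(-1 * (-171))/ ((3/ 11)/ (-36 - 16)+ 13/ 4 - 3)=24453/ 35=698.66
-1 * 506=-506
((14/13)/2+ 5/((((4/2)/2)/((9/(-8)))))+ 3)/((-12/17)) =3689/1248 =2.96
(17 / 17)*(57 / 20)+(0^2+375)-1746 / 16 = 10749 / 40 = 268.72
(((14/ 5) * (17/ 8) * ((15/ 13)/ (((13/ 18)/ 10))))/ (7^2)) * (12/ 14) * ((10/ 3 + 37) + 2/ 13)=7247610/ 107653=67.32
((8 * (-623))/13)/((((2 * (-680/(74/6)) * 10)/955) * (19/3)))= 4402741/83980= 52.43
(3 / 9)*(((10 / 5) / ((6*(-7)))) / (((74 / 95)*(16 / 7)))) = -95 / 10656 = -0.01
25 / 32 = 0.78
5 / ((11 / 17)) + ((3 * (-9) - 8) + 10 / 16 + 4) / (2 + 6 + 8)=8207 / 1408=5.83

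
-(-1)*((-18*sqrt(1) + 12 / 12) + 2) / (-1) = 15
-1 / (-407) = 1 / 407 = 0.00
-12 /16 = -3 /4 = -0.75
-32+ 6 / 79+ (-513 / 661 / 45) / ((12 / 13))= -33360353 / 1044380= -31.94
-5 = -5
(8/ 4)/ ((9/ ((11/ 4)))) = 0.61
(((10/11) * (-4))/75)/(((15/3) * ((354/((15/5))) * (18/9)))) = -0.00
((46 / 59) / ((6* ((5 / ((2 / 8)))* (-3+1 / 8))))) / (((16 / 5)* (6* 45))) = -1 / 382320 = -0.00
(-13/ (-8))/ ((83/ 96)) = 156/ 83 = 1.88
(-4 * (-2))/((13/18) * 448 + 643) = 72/8699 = 0.01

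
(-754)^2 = 568516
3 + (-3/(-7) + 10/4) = 83/14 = 5.93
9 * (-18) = -162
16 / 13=1.23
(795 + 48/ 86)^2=1170255681/ 1849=632912.75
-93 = -93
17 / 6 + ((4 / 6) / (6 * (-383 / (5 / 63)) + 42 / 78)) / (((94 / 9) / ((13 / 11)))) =16541120093 / 5838047754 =2.83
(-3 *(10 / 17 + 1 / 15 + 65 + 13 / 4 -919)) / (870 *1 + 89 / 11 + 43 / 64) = 152609072 / 52585165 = 2.90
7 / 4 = 1.75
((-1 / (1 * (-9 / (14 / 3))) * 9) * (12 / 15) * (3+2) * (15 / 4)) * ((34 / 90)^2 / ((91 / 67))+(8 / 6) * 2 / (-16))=-22699 / 5265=-4.31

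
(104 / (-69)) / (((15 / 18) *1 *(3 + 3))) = -0.30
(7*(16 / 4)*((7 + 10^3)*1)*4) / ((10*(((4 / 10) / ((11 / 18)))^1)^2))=4264645 / 162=26324.97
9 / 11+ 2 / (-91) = 797 / 1001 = 0.80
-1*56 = -56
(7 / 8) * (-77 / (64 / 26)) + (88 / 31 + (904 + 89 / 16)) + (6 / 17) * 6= 119686879 / 134912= 887.15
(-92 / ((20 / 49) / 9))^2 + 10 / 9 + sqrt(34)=sqrt(34) + 925924291 / 225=4115224.90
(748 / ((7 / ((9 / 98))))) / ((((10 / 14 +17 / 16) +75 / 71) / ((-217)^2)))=3674648736 / 22529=163107.49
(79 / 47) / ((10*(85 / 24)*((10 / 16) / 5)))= 7584 / 19975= 0.38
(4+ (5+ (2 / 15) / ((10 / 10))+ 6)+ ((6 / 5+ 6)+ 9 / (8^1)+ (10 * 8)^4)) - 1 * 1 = 983040539 / 24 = 40960022.46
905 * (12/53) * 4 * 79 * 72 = 247086720/53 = 4662013.58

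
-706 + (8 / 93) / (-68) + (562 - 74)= -344660 / 1581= -218.00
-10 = -10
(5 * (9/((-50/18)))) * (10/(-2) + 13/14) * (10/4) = 4617/28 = 164.89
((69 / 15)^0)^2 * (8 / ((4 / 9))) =18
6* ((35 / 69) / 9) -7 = -1379 / 207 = -6.66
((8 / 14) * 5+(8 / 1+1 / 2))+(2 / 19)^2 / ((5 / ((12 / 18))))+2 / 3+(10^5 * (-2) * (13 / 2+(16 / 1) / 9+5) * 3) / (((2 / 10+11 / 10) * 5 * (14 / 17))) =-1466731148719 / 985530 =-1488266.36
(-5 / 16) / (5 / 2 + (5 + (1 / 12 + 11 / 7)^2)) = -2205 / 72241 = -0.03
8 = 8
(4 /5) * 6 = 24 /5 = 4.80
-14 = -14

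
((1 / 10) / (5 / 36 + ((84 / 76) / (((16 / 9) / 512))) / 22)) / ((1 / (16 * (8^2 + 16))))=963072 / 109909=8.76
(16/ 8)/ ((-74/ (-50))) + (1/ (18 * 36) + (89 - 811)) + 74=-15504011/ 23976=-646.65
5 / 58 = 0.09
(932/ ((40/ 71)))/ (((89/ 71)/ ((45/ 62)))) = 10570977/ 11036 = 957.86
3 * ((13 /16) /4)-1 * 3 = -153 /64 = -2.39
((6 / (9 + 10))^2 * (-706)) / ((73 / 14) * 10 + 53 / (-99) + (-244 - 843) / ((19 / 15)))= 17613288 / 201777131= 0.09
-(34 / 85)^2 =-4 / 25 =-0.16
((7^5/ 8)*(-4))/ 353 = -16807/ 706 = -23.81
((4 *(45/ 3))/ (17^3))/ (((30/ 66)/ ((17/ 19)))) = 0.02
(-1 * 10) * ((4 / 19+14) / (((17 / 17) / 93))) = -251100 / 19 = -13215.79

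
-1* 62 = -62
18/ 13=1.38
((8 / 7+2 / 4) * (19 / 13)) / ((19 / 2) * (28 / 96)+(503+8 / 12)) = 3496 / 737373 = 0.00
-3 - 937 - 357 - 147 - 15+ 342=-1117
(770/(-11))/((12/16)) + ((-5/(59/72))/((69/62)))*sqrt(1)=-402280/4071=-98.82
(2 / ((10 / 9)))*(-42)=-75.60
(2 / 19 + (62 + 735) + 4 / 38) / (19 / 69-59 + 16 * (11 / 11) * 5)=1045143 / 27892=37.47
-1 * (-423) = 423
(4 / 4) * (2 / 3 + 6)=20 / 3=6.67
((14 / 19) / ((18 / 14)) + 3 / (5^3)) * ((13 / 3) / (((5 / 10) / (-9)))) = -331838 / 7125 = -46.57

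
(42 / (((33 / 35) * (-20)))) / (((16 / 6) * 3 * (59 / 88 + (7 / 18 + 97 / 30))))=-2205 / 33998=-0.06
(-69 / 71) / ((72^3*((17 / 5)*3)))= -115 / 450510336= -0.00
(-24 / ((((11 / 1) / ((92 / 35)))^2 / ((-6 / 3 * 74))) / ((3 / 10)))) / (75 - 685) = -22548096 / 226043125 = -0.10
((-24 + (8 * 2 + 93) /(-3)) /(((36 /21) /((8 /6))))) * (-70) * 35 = 3104150 /27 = 114968.52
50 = 50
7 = 7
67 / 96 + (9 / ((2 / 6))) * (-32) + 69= -794.30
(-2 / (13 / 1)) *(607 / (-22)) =607 / 143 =4.24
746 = 746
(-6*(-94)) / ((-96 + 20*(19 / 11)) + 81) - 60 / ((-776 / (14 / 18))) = 3618253 / 125130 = 28.92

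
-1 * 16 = -16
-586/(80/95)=-5567/8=-695.88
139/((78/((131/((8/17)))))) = 309553/624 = 496.08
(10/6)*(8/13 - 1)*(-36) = 300/13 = 23.08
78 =78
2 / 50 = 0.04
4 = 4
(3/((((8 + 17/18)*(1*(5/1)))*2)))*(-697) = -18819/805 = -23.38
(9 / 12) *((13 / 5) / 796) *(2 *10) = 39 / 796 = 0.05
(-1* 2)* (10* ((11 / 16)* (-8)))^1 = 110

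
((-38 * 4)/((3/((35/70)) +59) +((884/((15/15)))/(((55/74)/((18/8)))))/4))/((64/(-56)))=14630/80743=0.18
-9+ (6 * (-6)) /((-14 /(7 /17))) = -135 /17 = -7.94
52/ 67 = 0.78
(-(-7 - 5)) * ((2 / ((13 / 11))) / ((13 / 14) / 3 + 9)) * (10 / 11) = 10080 / 5083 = 1.98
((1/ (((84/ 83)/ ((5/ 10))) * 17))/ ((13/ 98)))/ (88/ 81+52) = 15687/ 3801200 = 0.00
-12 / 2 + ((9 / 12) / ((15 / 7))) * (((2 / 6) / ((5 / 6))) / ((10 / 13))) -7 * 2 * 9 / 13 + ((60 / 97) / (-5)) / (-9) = -29311747 / 1891500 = -15.50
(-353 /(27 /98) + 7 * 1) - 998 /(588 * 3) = -3373187 /2646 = -1274.83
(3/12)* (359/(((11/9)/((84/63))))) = 1077/11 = 97.91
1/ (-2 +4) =1/ 2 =0.50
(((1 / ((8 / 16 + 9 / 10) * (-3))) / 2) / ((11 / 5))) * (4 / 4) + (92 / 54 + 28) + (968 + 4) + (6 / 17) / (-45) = 354010243 / 353430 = 1001.64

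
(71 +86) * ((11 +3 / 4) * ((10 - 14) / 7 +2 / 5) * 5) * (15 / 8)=-332055 / 112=-2964.78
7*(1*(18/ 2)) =63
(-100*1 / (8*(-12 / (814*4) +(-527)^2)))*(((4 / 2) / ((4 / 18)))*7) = -641025 / 226071403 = -0.00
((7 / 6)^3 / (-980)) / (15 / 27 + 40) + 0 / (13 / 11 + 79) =-7 / 175200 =-0.00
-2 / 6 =-1 / 3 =-0.33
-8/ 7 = -1.14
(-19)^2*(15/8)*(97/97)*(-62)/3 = -55955/4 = -13988.75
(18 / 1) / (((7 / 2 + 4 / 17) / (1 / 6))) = 102 / 127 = 0.80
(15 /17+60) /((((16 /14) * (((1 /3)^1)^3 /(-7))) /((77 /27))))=-3905055 /136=-28713.64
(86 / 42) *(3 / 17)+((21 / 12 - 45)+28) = -7087 / 476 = -14.89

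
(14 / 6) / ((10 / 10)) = 7 / 3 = 2.33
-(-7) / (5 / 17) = 23.80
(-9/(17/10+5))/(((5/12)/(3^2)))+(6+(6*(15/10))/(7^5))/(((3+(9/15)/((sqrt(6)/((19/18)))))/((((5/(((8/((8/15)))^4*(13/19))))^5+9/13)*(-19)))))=-53.24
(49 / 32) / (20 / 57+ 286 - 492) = -2793 / 375104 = -0.01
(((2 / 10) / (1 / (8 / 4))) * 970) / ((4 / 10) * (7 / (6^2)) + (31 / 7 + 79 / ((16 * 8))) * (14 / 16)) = 86.36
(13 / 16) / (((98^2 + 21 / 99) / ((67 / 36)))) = 9581 / 60852288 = 0.00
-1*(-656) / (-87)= -656 / 87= -7.54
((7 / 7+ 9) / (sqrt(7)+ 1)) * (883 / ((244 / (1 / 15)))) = 0.66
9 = 9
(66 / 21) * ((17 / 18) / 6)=187 / 378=0.49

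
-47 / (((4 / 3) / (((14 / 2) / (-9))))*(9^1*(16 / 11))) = 3619 / 1728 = 2.09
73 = 73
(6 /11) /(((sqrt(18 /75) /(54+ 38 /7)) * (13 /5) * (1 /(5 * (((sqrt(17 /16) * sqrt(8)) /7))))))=4000 * sqrt(51) /539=53.00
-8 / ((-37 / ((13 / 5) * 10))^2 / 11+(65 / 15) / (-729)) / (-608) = 0.07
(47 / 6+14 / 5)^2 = 101761 / 900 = 113.07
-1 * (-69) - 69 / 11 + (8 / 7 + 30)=7228 / 77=93.87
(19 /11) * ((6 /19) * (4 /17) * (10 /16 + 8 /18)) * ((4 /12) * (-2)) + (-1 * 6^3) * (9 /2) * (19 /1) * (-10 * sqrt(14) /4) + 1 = 139 /153 + 46170 * sqrt(14) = 172753.23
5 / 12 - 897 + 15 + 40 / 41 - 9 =-437687 / 492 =-889.61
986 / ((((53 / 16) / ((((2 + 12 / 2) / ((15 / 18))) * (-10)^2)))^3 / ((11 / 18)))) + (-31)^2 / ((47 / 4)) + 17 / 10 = 1026286467752824603 / 69972190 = 14667062267.92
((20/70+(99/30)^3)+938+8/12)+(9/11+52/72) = 676665841/693000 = 976.43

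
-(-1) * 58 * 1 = 58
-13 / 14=-0.93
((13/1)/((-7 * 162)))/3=-13/3402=-0.00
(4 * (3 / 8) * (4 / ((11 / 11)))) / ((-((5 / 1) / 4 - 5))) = 8 / 5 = 1.60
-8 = -8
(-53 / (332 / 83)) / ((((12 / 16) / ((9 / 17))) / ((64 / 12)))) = -848 / 17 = -49.88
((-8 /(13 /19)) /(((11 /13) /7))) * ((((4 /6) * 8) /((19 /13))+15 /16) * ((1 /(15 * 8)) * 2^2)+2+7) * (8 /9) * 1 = -3505922 /4455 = -786.96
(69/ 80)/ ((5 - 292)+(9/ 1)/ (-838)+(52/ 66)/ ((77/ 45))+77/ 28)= -8162539/ 2685832980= -0.00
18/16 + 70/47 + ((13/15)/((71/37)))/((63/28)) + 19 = 78620719/3603960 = 21.82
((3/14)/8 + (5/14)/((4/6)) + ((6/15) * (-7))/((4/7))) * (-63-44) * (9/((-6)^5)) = -37129/69120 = -0.54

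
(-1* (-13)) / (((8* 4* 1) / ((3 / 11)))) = 39 / 352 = 0.11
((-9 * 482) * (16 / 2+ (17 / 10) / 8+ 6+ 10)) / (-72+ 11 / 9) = 2908629 / 1960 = 1483.99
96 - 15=81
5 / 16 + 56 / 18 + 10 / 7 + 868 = 879835 / 1008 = 872.85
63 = 63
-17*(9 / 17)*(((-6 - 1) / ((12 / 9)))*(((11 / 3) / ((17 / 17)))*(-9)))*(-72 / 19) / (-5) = -112266 / 95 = -1181.75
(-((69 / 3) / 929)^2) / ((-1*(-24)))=-529 / 20712984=-0.00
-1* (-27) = 27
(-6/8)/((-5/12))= 9/5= 1.80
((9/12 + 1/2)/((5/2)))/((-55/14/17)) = -119/55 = -2.16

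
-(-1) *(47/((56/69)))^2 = 10517049/3136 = 3353.65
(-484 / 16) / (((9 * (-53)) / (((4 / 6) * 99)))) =1331 / 318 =4.19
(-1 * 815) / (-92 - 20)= 815 / 112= 7.28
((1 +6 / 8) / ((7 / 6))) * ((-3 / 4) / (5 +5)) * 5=-9 / 16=-0.56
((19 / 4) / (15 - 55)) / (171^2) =-0.00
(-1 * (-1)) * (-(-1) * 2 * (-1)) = -2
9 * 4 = 36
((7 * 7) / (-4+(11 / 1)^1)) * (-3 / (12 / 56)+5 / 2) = -161 / 2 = -80.50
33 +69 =102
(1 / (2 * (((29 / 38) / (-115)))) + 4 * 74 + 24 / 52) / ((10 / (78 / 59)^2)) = 19506474 / 504745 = 38.65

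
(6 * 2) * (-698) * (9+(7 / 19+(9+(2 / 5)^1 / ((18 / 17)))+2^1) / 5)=-135462256 / 1425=-95061.23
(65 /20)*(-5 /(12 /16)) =-65 /3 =-21.67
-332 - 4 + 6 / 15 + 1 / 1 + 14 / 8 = -6657 / 20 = -332.85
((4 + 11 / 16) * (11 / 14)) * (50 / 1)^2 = 515625 / 56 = 9207.59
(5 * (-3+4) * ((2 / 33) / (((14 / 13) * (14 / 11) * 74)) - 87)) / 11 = -860345 / 21756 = -39.55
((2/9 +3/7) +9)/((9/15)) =3040/189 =16.08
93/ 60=31/ 20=1.55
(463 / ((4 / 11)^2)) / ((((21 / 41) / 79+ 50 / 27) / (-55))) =-269465868045 / 2600272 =-103629.88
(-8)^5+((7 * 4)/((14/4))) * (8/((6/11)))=-97952/3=-32650.67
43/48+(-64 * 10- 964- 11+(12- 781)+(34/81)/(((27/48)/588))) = -7559525/3888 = -1944.32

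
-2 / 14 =-1 / 7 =-0.14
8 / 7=1.14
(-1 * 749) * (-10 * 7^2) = 367010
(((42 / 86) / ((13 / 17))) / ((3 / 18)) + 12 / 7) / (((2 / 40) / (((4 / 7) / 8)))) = 217020 / 27391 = 7.92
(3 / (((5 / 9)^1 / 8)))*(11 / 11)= 216 / 5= 43.20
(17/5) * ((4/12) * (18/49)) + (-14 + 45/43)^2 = 76199603/453005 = 168.21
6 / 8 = 3 / 4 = 0.75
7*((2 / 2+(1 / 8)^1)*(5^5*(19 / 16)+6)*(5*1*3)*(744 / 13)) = 5226608835 / 208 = 25127927.09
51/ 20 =2.55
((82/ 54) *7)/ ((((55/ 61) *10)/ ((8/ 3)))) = 70028/ 22275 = 3.14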